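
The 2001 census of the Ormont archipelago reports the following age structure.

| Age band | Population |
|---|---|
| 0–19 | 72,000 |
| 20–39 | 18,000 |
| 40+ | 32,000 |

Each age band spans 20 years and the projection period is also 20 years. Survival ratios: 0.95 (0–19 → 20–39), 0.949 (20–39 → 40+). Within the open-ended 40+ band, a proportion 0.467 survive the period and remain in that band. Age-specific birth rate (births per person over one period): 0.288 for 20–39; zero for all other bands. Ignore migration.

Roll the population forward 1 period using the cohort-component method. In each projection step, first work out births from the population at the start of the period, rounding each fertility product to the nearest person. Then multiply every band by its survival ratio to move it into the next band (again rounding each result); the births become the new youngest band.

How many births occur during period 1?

Let band 1 be 0–19 through band 3 = 40+.
After projecting period 1:
Births: 18000 * 0.288 = 5184
Band 2: 72000 * 0.95 = 68400
Band 3: 18000 * 0.949 + 32000 * 0.467 = 17082 + 14944 = 32026
Giving 5184 / 68400 / 32026.

5184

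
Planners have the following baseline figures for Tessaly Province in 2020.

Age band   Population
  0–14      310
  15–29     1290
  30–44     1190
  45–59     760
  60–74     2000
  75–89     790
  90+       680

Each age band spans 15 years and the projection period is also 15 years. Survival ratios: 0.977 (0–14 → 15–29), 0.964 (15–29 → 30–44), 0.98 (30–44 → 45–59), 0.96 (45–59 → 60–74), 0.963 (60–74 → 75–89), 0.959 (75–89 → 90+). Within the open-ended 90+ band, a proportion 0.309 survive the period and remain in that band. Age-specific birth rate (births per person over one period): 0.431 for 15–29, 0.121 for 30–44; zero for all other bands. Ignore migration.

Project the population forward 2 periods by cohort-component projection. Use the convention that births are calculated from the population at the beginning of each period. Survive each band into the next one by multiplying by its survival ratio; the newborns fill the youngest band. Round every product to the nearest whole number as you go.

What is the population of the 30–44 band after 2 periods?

(Bands numbered youngest = 1 to oldest = 7.)
— Period 1 —
Births: 1290 * 0.431 = 556 ; 1190 * 0.121 = 144 → total 700
Band 2: 310 * 0.977 = 303
Band 3: 1290 * 0.964 = 1244
Band 4: 1190 * 0.98 = 1166
Band 5: 760 * 0.96 = 730
Band 6: 2000 * 0.963 = 1926
Band 7: 790 * 0.959 + 680 * 0.309 = 758 + 210 = 968
→ [700, 303, 1244, 1166, 730, 1926, 968]
— Period 2 —
Births: 303 * 0.431 = 131 ; 1244 * 0.121 = 151 → total 282
Band 2: 700 * 0.977 = 684
Band 3: 303 * 0.964 = 292
Band 4: 1244 * 0.98 = 1219
Band 5: 1166 * 0.96 = 1119
Band 6: 730 * 0.963 = 703
Band 7: 1926 * 0.959 + 968 * 0.309 = 1847 + 299 = 2146
→ [282, 684, 292, 1219, 1119, 703, 2146]

292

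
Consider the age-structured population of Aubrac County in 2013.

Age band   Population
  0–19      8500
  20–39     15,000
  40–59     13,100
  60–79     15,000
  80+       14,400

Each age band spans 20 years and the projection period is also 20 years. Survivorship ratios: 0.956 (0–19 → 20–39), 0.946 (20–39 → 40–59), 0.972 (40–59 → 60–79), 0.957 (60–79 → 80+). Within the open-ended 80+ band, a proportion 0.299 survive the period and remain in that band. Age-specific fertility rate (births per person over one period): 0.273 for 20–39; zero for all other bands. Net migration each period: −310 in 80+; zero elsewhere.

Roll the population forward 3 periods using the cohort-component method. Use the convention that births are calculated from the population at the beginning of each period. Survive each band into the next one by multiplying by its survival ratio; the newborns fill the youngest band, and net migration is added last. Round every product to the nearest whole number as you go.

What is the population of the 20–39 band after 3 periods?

Period 1:
Births: 15000 × 0.273 = 4095
20–39: 8500 × 0.956 = 8126
40–59: 15000 × 0.946 = 14190
60–79: 13100 × 0.972 = 12733
80+: 15000 × 0.957 + 14400 × 0.299 = 14355 + 4306 = 18661
Net migration: 80+ − 310 → 18351
Giving 4095 / 8126 / 14190 / 12733 / 18351.
Period 2:
Births: 8126 × 0.273 = 2218
20–39: 4095 × 0.956 = 3915
40–59: 8126 × 0.946 = 7687
60–79: 14190 × 0.972 = 13793
80+: 12733 × 0.957 + 18351 × 0.299 = 12185 + 5487 = 17672
Net migration: 80+ − 310 → 17362
Giving 2218 / 3915 / 7687 / 13793 / 17362.
Period 3:
Births: 3915 × 0.273 = 1069
20–39: 2218 × 0.956 = 2120
40–59: 3915 × 0.946 = 3704
60–79: 7687 × 0.972 = 7472
80+: 13793 × 0.957 + 17362 × 0.299 = 13200 + 5191 = 18391
Net migration: 80+ − 310 → 18081
Giving 1069 / 2120 / 3704 / 7472 / 18081.

2120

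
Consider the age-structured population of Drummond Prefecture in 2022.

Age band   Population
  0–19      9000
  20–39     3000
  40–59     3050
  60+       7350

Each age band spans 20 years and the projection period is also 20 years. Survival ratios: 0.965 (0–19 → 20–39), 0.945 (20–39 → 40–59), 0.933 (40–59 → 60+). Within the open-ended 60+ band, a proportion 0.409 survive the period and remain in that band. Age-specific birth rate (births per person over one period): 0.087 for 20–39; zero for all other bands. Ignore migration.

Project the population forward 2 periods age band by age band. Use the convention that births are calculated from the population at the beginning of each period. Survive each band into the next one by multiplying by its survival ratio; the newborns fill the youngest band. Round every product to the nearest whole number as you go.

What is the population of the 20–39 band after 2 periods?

Let group 1 be 0–19 through group 4 = 60+.
[period 1]
Births: 3000 × 0.087 = 261
Group 2: 9000 × 0.965 = 8685
Group 3: 3000 × 0.945 = 2835
Group 4: 3050 × 0.933 + 7350 × 0.409 = 2846 + 3006 = 5852
Giving 261 / 8685 / 2835 / 5852.
[period 2]
Births: 8685 × 0.087 = 756
Group 2: 261 × 0.965 = 252
Group 3: 8685 × 0.945 = 8207
Group 4: 2835 × 0.933 + 5852 × 0.409 = 2645 + 2393 = 5038
Giving 756 / 252 / 8207 / 5038.

252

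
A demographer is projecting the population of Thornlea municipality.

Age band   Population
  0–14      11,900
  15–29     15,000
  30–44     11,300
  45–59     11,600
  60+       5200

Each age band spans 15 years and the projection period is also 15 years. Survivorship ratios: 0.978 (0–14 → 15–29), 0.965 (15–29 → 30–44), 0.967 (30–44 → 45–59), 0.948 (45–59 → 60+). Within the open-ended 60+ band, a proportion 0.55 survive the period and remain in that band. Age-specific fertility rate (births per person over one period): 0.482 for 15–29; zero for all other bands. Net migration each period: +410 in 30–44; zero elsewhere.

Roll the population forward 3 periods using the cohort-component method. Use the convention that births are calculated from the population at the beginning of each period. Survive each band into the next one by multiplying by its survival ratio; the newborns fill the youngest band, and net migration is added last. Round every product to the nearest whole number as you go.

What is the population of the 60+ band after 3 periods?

23535

— Period 1 —
Births: 15000 × 0.482 = 7230
15–29: 11900 × 0.978 = 11638
30–44: 15000 × 0.965 = 14475
45–59: 11300 × 0.967 = 10927
60+: 11600 × 0.948 + 5200 × 0.55 = 10997 + 2860 = 13857
Net migration: 30–44 + 410 → 14885
→ [7230, 11638, 14885, 10927, 13857]
— Period 2 —
Births: 11638 × 0.482 = 5610
15–29: 7230 × 0.978 = 7071
30–44: 11638 × 0.965 = 11231
45–59: 14885 × 0.967 = 14394
60+: 10927 × 0.948 + 13857 × 0.55 = 10359 + 7621 = 17980
Net migration: 30–44 + 410 → 11641
→ [5610, 7071, 11641, 14394, 17980]
— Period 3 —
Births: 7071 × 0.482 = 3408
15–29: 5610 × 0.978 = 5487
30–44: 7071 × 0.965 = 6824
45–59: 11641 × 0.967 = 11257
60+: 14394 × 0.948 + 17980 × 0.55 = 13646 + 9889 = 23535
Net migration: 30–44 + 410 → 7234
→ [3408, 5487, 7234, 11257, 23535]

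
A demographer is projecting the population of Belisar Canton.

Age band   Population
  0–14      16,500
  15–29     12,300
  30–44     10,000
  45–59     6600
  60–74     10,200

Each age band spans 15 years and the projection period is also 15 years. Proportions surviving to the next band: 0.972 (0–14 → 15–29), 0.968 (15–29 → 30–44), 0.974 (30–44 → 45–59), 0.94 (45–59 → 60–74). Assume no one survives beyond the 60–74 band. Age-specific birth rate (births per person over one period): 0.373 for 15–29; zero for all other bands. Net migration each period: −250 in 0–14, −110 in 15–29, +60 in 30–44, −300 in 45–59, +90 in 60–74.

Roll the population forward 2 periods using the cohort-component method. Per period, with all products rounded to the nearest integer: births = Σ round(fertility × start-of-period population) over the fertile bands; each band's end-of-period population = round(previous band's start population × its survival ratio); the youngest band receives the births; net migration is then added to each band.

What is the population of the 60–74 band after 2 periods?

8964

Period 1.
Births: 12300 * 0.373 = 4588
15–29: 16500 * 0.972 = 16038
30–44: 12300 * 0.968 = 11906
45–59: 10000 * 0.974 = 9740
60–74: 6600 * 0.94 = 6204
Net migration: 0–14 − 250 → 4338; 15–29 − 110 → 15928; 30–44 + 60 → 11966; 45–59 − 300 → 9440; 60–74 + 90 → 6294
Giving 4338 / 15928 / 11966 / 9440 / 6294.
Period 2.
Births: 15928 * 0.373 = 5941
15–29: 4338 * 0.972 = 4217
30–44: 15928 * 0.968 = 15418
45–59: 11966 * 0.974 = 11655
60–74: 9440 * 0.94 = 8874
Net migration: 0–14 − 250 → 5691; 15–29 − 110 → 4107; 30–44 + 60 → 15478; 45–59 − 300 → 11355; 60–74 + 90 → 8964
Giving 5691 / 4107 / 15478 / 11355 / 8964.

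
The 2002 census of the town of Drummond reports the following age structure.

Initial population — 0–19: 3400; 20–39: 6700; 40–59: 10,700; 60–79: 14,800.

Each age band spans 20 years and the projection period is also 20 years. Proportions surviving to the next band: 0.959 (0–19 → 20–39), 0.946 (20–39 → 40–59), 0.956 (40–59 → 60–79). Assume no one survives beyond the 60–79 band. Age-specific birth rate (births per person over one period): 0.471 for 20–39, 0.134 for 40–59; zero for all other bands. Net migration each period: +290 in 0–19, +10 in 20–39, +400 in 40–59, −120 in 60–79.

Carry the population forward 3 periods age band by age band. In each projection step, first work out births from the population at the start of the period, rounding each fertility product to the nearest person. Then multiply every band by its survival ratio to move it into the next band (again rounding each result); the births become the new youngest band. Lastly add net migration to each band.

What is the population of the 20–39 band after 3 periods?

Numbering the groups 1..4 from youngest to oldest:
After projecting period 1:
Births: 6700 × 0.471 = 3156 ; 10700 × 0.134 = 1434 → 4590
Group 2: 3400 × 0.959 = 3261
Group 3: 6700 × 0.946 = 6338
Group 4: 10700 × 0.956 = 10229
Net migration: Group 1 + 290 → 4880; Group 2 + 10 → 3271; Group 3 + 400 → 6738; Group 4 − 120 → 10109
End of period: [4880, 3271, 6738, 10109]
After projecting period 2:
Births: 3271 × 0.471 = 1541 ; 6738 × 0.134 = 903 → 2444
Group 2: 4880 × 0.959 = 4680
Group 3: 3271 × 0.946 = 3094
Group 4: 6738 × 0.956 = 6442
Net migration: Group 1 + 290 → 2734; Group 2 + 10 → 4690; Group 3 + 400 → 3494; Group 4 − 120 → 6322
End of period: [2734, 4690, 3494, 6322]
After projecting period 3:
Births: 4690 × 0.471 = 2209 ; 3494 × 0.134 = 468 → 2677
Group 2: 2734 × 0.959 = 2622
Group 3: 4690 × 0.946 = 4437
Group 4: 3494 × 0.956 = 3340
Net migration: Group 1 + 290 → 2967; Group 2 + 10 → 2632; Group 3 + 400 → 4837; Group 4 − 120 → 3220
End of period: [2967, 2632, 4837, 3220]

2632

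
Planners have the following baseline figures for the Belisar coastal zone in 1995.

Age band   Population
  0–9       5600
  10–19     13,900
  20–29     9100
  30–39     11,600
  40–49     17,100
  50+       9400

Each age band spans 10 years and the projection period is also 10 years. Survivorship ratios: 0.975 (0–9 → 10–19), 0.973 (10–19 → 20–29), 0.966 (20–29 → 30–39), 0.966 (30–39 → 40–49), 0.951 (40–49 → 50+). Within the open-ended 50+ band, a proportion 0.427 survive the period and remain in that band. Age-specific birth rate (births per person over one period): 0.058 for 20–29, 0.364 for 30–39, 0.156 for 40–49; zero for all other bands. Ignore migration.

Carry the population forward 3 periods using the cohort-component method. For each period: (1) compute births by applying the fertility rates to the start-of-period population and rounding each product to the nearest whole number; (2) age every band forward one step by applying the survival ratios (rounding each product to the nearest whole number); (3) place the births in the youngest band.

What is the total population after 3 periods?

Numbering the bands 1..6 from youngest to oldest:
[period 1]
Births: 9100 × 0.058 = 528  |  11600 × 0.364 = 4222  |  17100 × 0.156 = 2668 — total 7418
Band 2: 5600 × 0.975 = 5460
Band 3: 13900 × 0.973 = 13525
Band 4: 9100 × 0.966 = 8791
Band 5: 11600 × 0.966 = 11206
Band 6: 17100 × 0.951 + 9400 × 0.427 = 16262 + 4014 = 20276
End of period: [7418, 5460, 13525, 8791, 11206, 20276]
[period 2]
Births: 13525 × 0.058 = 784  |  8791 × 0.364 = 3200  |  11206 × 0.156 = 1748 — total 5732
Band 2: 7418 × 0.975 = 7233
Band 3: 5460 × 0.973 = 5313
Band 4: 13525 × 0.966 = 13065
Band 5: 8791 × 0.966 = 8492
Band 6: 11206 × 0.951 + 20276 × 0.427 = 10657 + 8658 = 19315
End of period: [5732, 7233, 5313, 13065, 8492, 19315]
[period 3]
Births: 5313 × 0.058 = 308  |  13065 × 0.364 = 4756  |  8492 × 0.156 = 1325 — total 6389
Band 2: 5732 × 0.975 = 5589
Band 3: 7233 × 0.973 = 7038
Band 4: 5313 × 0.966 = 5132
Band 5: 13065 × 0.966 = 12621
Band 6: 8492 × 0.951 + 19315 × 0.427 = 8076 + 8248 = 16324
End of period: [6389, 5589, 7038, 5132, 12621, 16324]
Total after period 3: 6389 + 5589 + 7038 + 5132 + 12621 + 16324 = 53093

53093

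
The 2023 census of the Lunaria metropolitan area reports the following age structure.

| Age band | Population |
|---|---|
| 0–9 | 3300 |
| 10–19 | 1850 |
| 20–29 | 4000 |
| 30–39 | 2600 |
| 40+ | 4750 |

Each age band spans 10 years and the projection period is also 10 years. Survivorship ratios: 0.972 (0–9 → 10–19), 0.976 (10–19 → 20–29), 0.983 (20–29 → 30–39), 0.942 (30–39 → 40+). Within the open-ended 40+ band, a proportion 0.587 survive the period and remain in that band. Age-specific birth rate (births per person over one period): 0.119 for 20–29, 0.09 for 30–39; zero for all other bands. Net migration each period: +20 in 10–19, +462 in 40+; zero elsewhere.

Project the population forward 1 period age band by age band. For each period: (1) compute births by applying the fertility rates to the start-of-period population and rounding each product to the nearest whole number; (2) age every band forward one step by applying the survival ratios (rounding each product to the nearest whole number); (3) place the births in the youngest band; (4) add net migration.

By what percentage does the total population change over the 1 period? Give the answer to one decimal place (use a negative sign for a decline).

-6.8

Numbering the bands 1..5 from youngest to oldest:
[period 1]
Births: 4000 × 0.119 = 476  |  2600 × 0.09 = 234 — total 710
Band 2: 3300 × 0.972 = 3208
Band 3: 1850 × 0.976 = 1806
Band 4: 4000 × 0.983 = 3932
Band 5: 2600 × 0.942 + 4750 × 0.587 = 2449 + 2788 = 5237
Net migration: Band 2 + 20 → 3228; Band 5 + 462 → 5699
Population now: 0–9=710, 10–19=3228, 20–29=1806, 30–39=3932, 40+=5699
Total: 16500 → 15375; change = -1125; percentage change = -6.8%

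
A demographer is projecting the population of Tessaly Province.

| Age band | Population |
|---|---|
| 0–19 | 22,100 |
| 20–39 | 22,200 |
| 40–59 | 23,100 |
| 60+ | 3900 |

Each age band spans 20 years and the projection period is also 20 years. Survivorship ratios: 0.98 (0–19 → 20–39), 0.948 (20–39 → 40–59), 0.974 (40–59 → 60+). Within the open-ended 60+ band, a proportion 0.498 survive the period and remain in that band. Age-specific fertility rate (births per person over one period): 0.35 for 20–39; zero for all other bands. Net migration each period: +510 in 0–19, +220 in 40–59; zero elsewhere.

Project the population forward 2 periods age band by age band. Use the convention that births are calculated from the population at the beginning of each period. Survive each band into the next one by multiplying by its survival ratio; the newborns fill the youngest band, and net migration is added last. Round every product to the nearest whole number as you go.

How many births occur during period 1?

7770

Numbering the bands 1..4 from youngest to oldest:
[period 1]
Births: 22200 × 0.35 = 7770
Band 2: 22100 × 0.98 = 21658
Band 3: 22200 × 0.948 = 21046
Band 4: 23100 × 0.974 + 3900 × 0.498 = 22499 + 1942 = 24441
Net migration: Band 1 + 510 → 8280; Band 3 + 220 → 21266
End of period: [8280, 21658, 21266, 24441]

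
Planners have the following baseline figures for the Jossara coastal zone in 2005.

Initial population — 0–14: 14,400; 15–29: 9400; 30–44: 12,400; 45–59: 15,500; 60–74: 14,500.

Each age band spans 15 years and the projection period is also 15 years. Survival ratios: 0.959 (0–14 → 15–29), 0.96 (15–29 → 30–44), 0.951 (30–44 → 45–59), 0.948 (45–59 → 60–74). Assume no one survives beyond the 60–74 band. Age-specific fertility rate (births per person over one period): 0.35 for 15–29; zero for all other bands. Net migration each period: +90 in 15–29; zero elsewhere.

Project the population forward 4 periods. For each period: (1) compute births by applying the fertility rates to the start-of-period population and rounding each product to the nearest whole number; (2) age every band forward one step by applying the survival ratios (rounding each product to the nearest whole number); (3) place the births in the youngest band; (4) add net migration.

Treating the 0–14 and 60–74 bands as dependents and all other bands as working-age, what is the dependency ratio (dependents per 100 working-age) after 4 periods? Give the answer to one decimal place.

157.3

Call the groups 1 to 5, youngest first.
After projecting period 1:
Births: 9400 × 0.35 = 3290
Group 2: 14400 × 0.959 = 13810
Group 3: 9400 × 0.96 = 9024
Group 4: 12400 × 0.951 = 11792
Group 5: 15500 × 0.948 = 14694
Net migration: Group 2 + 90 → 13900
→ [3290, 13900, 9024, 11792, 14694]
After projecting period 2:
Births: 13900 × 0.35 = 4865
Group 2: 3290 × 0.959 = 3155
Group 3: 13900 × 0.96 = 13344
Group 4: 9024 × 0.951 = 8582
Group 5: 11792 × 0.948 = 11179
Net migration: Group 2 + 90 → 3245
→ [4865, 3245, 13344, 8582, 11179]
After projecting period 3:
Births: 3245 × 0.35 = 1136
Group 2: 4865 × 0.959 = 4666
Group 3: 3245 × 0.96 = 3115
Group 4: 13344 × 0.951 = 12690
Group 5: 8582 × 0.948 = 8136
Net migration: Group 2 + 90 → 4756
→ [1136, 4756, 3115, 12690, 8136]
After projecting period 4:
Births: 4756 × 0.35 = 1665
Group 2: 1136 × 0.959 = 1089
Group 3: 4756 × 0.96 = 4566
Group 4: 3115 × 0.951 = 2962
Group 5: 12690 × 0.948 = 12030
Net migration: Group 2 + 90 → 1179
→ [1665, 1179, 4566, 2962, 12030]
Dependents (band 0–14 + band 60–74) = 1665 + 12030 = 13695; working-age = 8707; ratio = 13695/8707 × 100 = 157.3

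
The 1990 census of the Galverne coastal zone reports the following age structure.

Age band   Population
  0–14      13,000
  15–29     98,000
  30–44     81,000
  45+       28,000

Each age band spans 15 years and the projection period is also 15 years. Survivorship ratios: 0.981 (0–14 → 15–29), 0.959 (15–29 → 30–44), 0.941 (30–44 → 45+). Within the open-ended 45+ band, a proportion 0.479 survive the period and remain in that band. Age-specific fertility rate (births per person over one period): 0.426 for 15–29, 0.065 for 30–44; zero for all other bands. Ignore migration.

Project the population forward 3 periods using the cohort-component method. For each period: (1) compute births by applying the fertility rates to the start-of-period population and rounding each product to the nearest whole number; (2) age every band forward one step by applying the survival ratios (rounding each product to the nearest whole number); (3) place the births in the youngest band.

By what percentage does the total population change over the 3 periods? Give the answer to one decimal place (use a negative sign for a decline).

Numbering the groups 1..4 from youngest to oldest:
[period 1]
Births: 98000 × 0.426 = 41748, 81000 × 0.065 = 5265 → total 47013
Group 2: 13000 × 0.981 = 12753
Group 3: 98000 × 0.959 = 93982
Group 4: 81000 × 0.941 + 28000 × 0.479 = 76221 + 13412 = 89633
End of period: [47013, 12753, 93982, 89633]
[period 2]
Births: 12753 × 0.426 = 5433, 93982 × 0.065 = 6109 → total 11542
Group 2: 47013 × 0.981 = 46120
Group 3: 12753 × 0.959 = 12230
Group 4: 93982 × 0.941 + 89633 × 0.479 = 88437 + 42934 = 131371
End of period: [11542, 46120, 12230, 131371]
[period 3]
Births: 46120 × 0.426 = 19647, 12230 × 0.065 = 795 → total 20442
Group 2: 11542 × 0.981 = 11323
Group 3: 46120 × 0.959 = 44229
Group 4: 12230 × 0.941 + 131371 × 0.479 = 11508 + 62927 = 74435
End of period: [20442, 11323, 44229, 74435]
Total: 220000 → 150429; change = -69571; percentage change = -31.6%

-31.6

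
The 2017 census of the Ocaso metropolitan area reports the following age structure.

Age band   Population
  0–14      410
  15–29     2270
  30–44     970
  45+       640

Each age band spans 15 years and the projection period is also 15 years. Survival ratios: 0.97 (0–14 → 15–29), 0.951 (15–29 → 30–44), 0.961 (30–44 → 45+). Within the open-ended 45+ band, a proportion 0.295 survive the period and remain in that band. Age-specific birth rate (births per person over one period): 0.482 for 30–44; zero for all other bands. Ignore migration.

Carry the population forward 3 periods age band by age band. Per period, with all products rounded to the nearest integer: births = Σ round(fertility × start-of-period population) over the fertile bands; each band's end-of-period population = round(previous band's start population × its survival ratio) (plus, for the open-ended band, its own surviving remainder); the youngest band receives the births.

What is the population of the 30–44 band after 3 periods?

Numbering the groups 1..4 from youngest to oldest:
After projecting period 1:
Births: 970 * 0.482 = 468
Group 2: 410 * 0.97 = 398
Group 3: 2270 * 0.951 = 2159
Group 4: 970 * 0.961 + 640 * 0.295 = 932 + 189 = 1121
End of period: [468, 398, 2159, 1121]
After projecting period 2:
Births: 2159 * 0.482 = 1041
Group 2: 468 * 0.97 = 454
Group 3: 398 * 0.951 = 378
Group 4: 2159 * 0.961 + 1121 * 0.295 = 2075 + 331 = 2406
End of period: [1041, 454, 378, 2406]
After projecting period 3:
Births: 378 * 0.482 = 182
Group 2: 1041 * 0.97 = 1010
Group 3: 454 * 0.951 = 432
Group 4: 378 * 0.961 + 2406 * 0.295 = 363 + 710 = 1073
End of period: [182, 1010, 432, 1073]

432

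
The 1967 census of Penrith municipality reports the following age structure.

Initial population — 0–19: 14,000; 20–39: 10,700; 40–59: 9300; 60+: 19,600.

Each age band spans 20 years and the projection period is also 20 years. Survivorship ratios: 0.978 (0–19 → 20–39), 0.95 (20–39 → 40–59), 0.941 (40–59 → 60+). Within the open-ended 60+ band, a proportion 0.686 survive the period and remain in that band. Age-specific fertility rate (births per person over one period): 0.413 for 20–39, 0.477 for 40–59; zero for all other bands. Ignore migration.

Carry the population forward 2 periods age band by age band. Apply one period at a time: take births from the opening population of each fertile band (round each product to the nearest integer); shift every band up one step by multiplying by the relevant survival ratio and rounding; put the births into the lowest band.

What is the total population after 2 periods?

Call the bands 1 to 4, youngest first.
Period 1.
Births: 10700 × 0.413 = 4419 ; 9300 × 0.477 = 4436 ⇒ total 8855
Band 2: 14000 × 0.978 = 13692
Band 3: 10700 × 0.95 = 10165
Band 4: 9300 × 0.941 + 19600 × 0.686 = 8751 + 13446 = 22197
→ [8855, 13692, 10165, 22197]
Period 2.
Births: 13692 × 0.413 = 5655 ; 10165 × 0.477 = 4849 ⇒ total 10504
Band 2: 8855 × 0.978 = 8660
Band 3: 13692 × 0.95 = 13007
Band 4: 10165 × 0.941 + 22197 × 0.686 = 9565 + 15227 = 24792
→ [10504, 8660, 13007, 24792]
Total after period 2: 10504 + 8660 + 13007 + 24792 = 56963

56963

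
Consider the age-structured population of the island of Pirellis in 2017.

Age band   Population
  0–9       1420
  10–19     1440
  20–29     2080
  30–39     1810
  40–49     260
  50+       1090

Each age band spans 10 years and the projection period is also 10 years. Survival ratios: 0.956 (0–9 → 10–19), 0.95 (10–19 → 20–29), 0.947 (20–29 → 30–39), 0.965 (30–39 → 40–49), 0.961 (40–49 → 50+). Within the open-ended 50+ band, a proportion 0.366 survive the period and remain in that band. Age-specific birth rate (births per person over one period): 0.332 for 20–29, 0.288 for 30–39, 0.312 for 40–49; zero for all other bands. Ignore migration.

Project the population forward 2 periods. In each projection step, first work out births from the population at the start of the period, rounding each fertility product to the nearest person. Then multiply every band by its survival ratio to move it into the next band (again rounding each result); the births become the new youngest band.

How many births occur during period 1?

Let band 1 be 0–9 through band 6 = 50+.
Period 1.
Births: 2080 × 0.332 = 691  |  1810 × 0.288 = 521  |  260 × 0.312 = 81 → total 1293
Band 2: 1420 × 0.956 = 1358
Band 3: 1440 × 0.95 = 1368
Band 4: 2080 × 0.947 = 1970
Band 5: 1810 × 0.965 = 1747
Band 6: 260 × 0.961 + 1090 × 0.366 = 250 + 399 = 649
→ [1293, 1358, 1368, 1970, 1747, 649]

1293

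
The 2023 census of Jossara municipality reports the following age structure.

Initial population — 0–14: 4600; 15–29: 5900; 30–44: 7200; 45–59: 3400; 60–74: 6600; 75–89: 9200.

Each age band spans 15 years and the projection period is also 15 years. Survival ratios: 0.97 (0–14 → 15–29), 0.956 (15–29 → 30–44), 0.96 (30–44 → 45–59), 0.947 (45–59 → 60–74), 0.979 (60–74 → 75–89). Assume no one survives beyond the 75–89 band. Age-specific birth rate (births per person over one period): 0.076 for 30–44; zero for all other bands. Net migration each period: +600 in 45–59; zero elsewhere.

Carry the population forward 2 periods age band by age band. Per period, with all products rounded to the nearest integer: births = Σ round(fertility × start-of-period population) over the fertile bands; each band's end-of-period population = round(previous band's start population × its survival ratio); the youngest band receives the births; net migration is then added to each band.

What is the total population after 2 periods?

21506

Period 1.
Births: 7200 * 0.076 = 547
15–29: 4600 * 0.97 = 4462
30–44: 5900 * 0.956 = 5640
45–59: 7200 * 0.96 = 6912
60–74: 3400 * 0.947 = 3220
75–89: 6600 * 0.979 = 6461
Net migration: 45–59 + 600 → 7512
End of period: [547, 4462, 5640, 7512, 3220, 6461]
Period 2.
Births: 5640 * 0.076 = 429
15–29: 547 * 0.97 = 531
30–44: 4462 * 0.956 = 4266
45–59: 5640 * 0.96 = 5414
60–74: 7512 * 0.947 = 7114
75–89: 3220 * 0.979 = 3152
Net migration: 45–59 + 600 → 6014
End of period: [429, 531, 4266, 6014, 7114, 3152]
Total after period 2: 429 + 531 + 4266 + 6014 + 7114 + 3152 = 21506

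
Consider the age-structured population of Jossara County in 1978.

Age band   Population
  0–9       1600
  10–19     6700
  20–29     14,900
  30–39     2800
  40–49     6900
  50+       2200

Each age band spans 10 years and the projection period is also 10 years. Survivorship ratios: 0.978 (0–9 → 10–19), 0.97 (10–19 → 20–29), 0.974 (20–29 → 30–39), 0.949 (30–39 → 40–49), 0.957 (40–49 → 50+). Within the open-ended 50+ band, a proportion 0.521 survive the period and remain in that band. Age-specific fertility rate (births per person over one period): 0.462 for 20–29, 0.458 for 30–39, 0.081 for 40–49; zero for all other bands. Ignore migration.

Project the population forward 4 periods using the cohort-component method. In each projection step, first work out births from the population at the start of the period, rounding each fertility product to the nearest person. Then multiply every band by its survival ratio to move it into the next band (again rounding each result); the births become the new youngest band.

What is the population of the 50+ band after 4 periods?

14402

After projecting period 1:
Births: 14900 * 0.462 = 6884 ; 2800 * 0.458 = 1282 ; 6900 * 0.081 = 559 → 8725
10–19: 1600 * 0.978 = 1565
20–29: 6700 * 0.97 = 6499
30–39: 14900 * 0.974 = 14513
40–49: 2800 * 0.949 = 2657
50+: 6900 * 0.957 + 2200 * 0.521 = 6603 + 1146 = 7749
Giving 8725 / 1565 / 6499 / 14513 / 2657 / 7749.
After projecting period 2:
Births: 6499 * 0.462 = 3003 ; 14513 * 0.458 = 6647 ; 2657 * 0.081 = 215 → 9865
10–19: 8725 * 0.978 = 8533
20–29: 1565 * 0.97 = 1518
30–39: 6499 * 0.974 = 6330
40–49: 14513 * 0.949 = 13773
50+: 2657 * 0.957 + 7749 * 0.521 = 2543 + 4037 = 6580
Giving 9865 / 8533 / 1518 / 6330 / 13773 / 6580.
After projecting period 3:
Births: 1518 * 0.462 = 701 ; 6330 * 0.458 = 2899 ; 13773 * 0.081 = 1116 → 4716
10–19: 9865 * 0.978 = 9648
20–29: 8533 * 0.97 = 8277
30–39: 1518 * 0.974 = 1479
40–49: 6330 * 0.949 = 6007
50+: 13773 * 0.957 + 6580 * 0.521 = 13181 + 3428 = 16609
Giving 4716 / 9648 / 8277 / 1479 / 6007 / 16609.
After projecting period 4:
Births: 8277 * 0.462 = 3824 ; 1479 * 0.458 = 677 ; 6007 * 0.081 = 487 → 4988
10–19: 4716 * 0.978 = 4612
20–29: 9648 * 0.97 = 9359
30–39: 8277 * 0.974 = 8062
40–49: 1479 * 0.949 = 1404
50+: 6007 * 0.957 + 16609 * 0.521 = 5749 + 8653 = 14402
Giving 4988 / 4612 / 9359 / 8062 / 1404 / 14402.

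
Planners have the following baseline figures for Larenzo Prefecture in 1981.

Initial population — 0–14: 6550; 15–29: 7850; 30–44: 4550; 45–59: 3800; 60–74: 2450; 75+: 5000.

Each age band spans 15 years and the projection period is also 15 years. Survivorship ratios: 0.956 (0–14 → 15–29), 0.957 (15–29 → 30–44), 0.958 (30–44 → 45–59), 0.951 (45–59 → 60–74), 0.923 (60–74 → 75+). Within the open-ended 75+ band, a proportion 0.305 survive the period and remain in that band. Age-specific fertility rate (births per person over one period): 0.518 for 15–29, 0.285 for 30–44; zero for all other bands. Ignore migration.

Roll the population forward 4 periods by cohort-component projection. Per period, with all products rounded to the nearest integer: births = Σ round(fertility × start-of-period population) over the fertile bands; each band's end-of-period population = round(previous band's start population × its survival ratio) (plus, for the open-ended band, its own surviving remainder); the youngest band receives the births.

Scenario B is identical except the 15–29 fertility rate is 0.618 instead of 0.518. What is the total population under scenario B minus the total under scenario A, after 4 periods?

3283

Let group 1 be 0–14 through group 6 = 75+.
Period 1:
Births: 7850 × 0.518 = 4066  |  4550 × 0.285 = 1297 ⇒ total 5363
Group 2: 6550 × 0.956 = 6262
Group 3: 7850 × 0.957 = 7512
Group 4: 4550 × 0.958 = 4359
Group 5: 3800 × 0.951 = 3614
Group 6: 2450 × 0.923 + 5000 × 0.305 = 2261 + 1525 = 3786
→ [5363, 6262, 7512, 4359, 3614, 3786]
Period 2:
Births: 6262 × 0.518 = 3244  |  7512 × 0.285 = 2141 ⇒ total 5385
Group 2: 5363 × 0.956 = 5127
Group 3: 6262 × 0.957 = 5993
Group 4: 7512 × 0.958 = 7196
Group 5: 4359 × 0.951 = 4145
Group 6: 3614 × 0.923 + 3786 × 0.305 = 3336 + 1155 = 4491
→ [5385, 5127, 5993, 7196, 4145, 4491]
Period 3:
Births: 5127 × 0.518 = 2656  |  5993 × 0.285 = 1708 ⇒ total 4364
Group 2: 5385 × 0.956 = 5148
Group 3: 5127 × 0.957 = 4907
Group 4: 5993 × 0.958 = 5741
Group 5: 7196 × 0.951 = 6843
Group 6: 4145 × 0.923 + 4491 × 0.305 = 3826 + 1370 = 5196
→ [4364, 5148, 4907, 5741, 6843, 5196]
Period 4:
Births: 5148 × 0.518 = 2667  |  4907 × 0.285 = 1398 ⇒ total 4065
Group 2: 4364 × 0.956 = 4172
Group 3: 5148 × 0.957 = 4927
Group 4: 4907 × 0.958 = 4701
Group 5: 5741 × 0.951 = 5460
Group 6: 6843 × 0.923 + 5196 × 0.305 = 6316 + 1585 = 7901
→ [4065, 4172, 4927, 4701, 5460, 7901]
Scenario A total after 4 periods: 31226
Scenario B projection —
Period 1:
Births: 7850 × 0.618 = 4851  |  4550 × 0.285 = 1297 ⇒ total 6148
Group 2: 6550 × 0.956 = 6262
Group 3: 7850 × 0.957 = 7512
Group 4: 4550 × 0.958 = 4359
Group 5: 3800 × 0.951 = 3614
Group 6: 2450 × 0.923 + 5000 × 0.305 = 2261 + 1525 = 3786
→ [6148, 6262, 7512, 4359, 3614, 3786]
Period 2:
Births: 6262 × 0.618 = 3870  |  7512 × 0.285 = 2141 ⇒ total 6011
Group 2: 6148 × 0.956 = 5877
Group 3: 6262 × 0.957 = 5993
Group 4: 7512 × 0.958 = 7196
Group 5: 4359 × 0.951 = 4145
Group 6: 3614 × 0.923 + 3786 × 0.305 = 3336 + 1155 = 4491
→ [6011, 5877, 5993, 7196, 4145, 4491]
Period 3:
Births: 5877 × 0.618 = 3632  |  5993 × 0.285 = 1708 ⇒ total 5340
Group 2: 6011 × 0.956 = 5747
Group 3: 5877 × 0.957 = 5624
Group 4: 5993 × 0.958 = 5741
Group 5: 7196 × 0.951 = 6843
Group 6: 4145 × 0.923 + 4491 × 0.305 = 3826 + 1370 = 5196
→ [5340, 5747, 5624, 5741, 6843, 5196]
Period 4:
Births: 5747 × 0.618 = 3552  |  5624 × 0.285 = 1603 ⇒ total 5155
Group 2: 5340 × 0.956 = 5105
Group 3: 5747 × 0.957 = 5500
Group 4: 5624 × 0.958 = 5388
Group 5: 5741 × 0.951 = 5460
Group 6: 6843 × 0.923 + 5196 × 0.305 = 6316 + 1585 = 7901
→ [5155, 5105, 5500, 5388, 5460, 7901]
Scenario B total after 4 periods: 34509
Difference B − A = 34509 − 31226 = 3283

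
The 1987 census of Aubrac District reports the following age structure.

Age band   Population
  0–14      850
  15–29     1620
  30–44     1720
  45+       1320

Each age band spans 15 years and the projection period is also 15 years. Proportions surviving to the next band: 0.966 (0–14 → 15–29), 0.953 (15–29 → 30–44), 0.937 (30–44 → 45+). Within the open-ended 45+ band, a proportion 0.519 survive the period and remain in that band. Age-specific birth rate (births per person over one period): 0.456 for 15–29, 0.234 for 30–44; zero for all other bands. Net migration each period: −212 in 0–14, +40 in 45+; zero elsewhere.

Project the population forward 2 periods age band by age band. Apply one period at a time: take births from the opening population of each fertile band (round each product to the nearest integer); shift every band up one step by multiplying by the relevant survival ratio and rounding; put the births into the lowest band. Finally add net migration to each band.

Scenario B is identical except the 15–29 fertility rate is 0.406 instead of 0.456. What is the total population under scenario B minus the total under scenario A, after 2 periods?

-119

Numbering the bands 1..4 from youngest to oldest:
[period 1]
Births: 1620 × 0.456 = 739 ; 1720 × 0.234 = 402 → total 1141
Band 2: 850 × 0.966 = 821
Band 3: 1620 × 0.953 = 1544
Band 4: 1720 × 0.937 + 1320 × 0.519 = 1612 + 685 = 2297
Net migration: Band 1 − 212 → 929; Band 4 + 40 → 2337
Population now: 0–14=929, 15–29=821, 30–44=1544, 45+=2337
[period 2]
Births: 821 × 0.456 = 374 ; 1544 × 0.234 = 361 → total 735
Band 2: 929 × 0.966 = 897
Band 3: 821 × 0.953 = 782
Band 4: 1544 × 0.937 + 2337 × 0.519 = 1447 + 1213 = 2660
Net migration: Band 1 − 212 → 523; Band 4 + 40 → 2700
Population now: 0–14=523, 15–29=897, 30–44=782, 45+=2700
Scenario A total after 2 periods: 4902
Scenario B projection —
[period 1]
Births: 1620 × 0.406 = 658 ; 1720 × 0.234 = 402 → total 1060
Band 2: 850 × 0.966 = 821
Band 3: 1620 × 0.953 = 1544
Band 4: 1720 × 0.937 + 1320 × 0.519 = 1612 + 685 = 2297
Net migration: Band 1 − 212 → 848; Band 4 + 40 → 2337
Population now: 0–14=848, 15–29=821, 30–44=1544, 45+=2337
[period 2]
Births: 821 × 0.406 = 333 ; 1544 × 0.234 = 361 → total 694
Band 2: 848 × 0.966 = 819
Band 3: 821 × 0.953 = 782
Band 4: 1544 × 0.937 + 2337 × 0.519 = 1447 + 1213 = 2660
Net migration: Band 1 − 212 → 482; Band 4 + 40 → 2700
Population now: 0–14=482, 15–29=819, 30–44=782, 45+=2700
Scenario B total after 2 periods: 4783
Difference B − A = 4783 − 4902 = -119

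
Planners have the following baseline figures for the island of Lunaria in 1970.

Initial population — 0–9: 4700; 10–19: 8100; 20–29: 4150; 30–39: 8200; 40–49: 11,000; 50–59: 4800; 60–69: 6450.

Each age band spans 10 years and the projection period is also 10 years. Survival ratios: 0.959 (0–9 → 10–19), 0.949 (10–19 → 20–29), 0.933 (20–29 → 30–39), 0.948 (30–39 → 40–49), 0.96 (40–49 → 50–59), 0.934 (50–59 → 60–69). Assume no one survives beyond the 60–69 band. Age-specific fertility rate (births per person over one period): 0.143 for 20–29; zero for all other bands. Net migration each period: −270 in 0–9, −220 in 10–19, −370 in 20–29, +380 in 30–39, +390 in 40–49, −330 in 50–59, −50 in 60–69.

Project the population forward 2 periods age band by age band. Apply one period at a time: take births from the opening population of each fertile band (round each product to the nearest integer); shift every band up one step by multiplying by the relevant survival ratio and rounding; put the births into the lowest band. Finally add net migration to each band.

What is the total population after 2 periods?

33204

(Groups numbered youngest = 1 to oldest = 7.)
After projecting period 1:
Births: 4150 × 0.143 = 593
Group 2: 4700 × 0.959 = 4507
Group 3: 8100 × 0.949 = 7687
Group 4: 4150 × 0.933 = 3872
Group 5: 8200 × 0.948 = 7774
Group 6: 11000 × 0.96 = 10560
Group 7: 4800 × 0.934 = 4483
Net migration: Group 1 − 270 → 323; Group 2 − 220 → 4287; Group 3 − 370 → 7317; Group 4 + 380 → 4252; Group 5 + 390 → 8164; Group 6 − 330 → 10230; Group 7 − 50 → 4433
Population now: 0–9=323, 10–19=4287, 20–29=7317, 30–39=4252, 40–49=8164, 50–59=10230, 60–69=4433
After projecting period 2:
Births: 7317 × 0.143 = 1046
Group 2: 323 × 0.959 = 310
Group 3: 4287 × 0.949 = 4068
Group 4: 7317 × 0.933 = 6827
Group 5: 4252 × 0.948 = 4031
Group 6: 8164 × 0.96 = 7837
Group 7: 10230 × 0.934 = 9555
Net migration: Group 1 − 270 → 776; Group 2 − 220 → 90; Group 3 − 370 → 3698; Group 4 + 380 → 7207; Group 5 + 390 → 4421; Group 6 − 330 → 7507; Group 7 − 50 → 9505
Population now: 0–9=776, 10–19=90, 20–29=3698, 30–39=7207, 40–49=4421, 50–59=7507, 60–69=9505
Total after period 2: 776 + 90 + 3698 + 7207 + 4421 + 7507 + 9505 = 33204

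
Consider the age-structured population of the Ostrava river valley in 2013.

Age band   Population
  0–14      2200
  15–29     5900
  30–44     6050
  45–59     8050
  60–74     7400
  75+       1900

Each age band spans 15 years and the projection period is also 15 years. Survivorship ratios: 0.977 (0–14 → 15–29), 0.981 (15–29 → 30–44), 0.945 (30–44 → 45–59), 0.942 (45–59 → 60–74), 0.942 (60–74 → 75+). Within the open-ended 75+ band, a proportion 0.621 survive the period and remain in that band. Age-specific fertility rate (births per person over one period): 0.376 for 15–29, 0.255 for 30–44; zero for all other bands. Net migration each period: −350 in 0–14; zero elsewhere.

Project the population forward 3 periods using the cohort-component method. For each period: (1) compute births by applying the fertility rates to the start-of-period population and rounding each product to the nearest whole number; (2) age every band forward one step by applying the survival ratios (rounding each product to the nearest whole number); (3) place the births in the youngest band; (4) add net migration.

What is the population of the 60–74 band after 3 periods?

5153

[period 1]
Births: 5900 × 0.376 = 2218, 6050 × 0.255 = 1543 — total 3761
15–29: 2200 × 0.977 = 2149
30–44: 5900 × 0.981 = 5788
45–59: 6050 × 0.945 = 5717
60–74: 8050 × 0.942 = 7583
75+: 7400 × 0.942 + 1900 × 0.621 = 6971 + 1180 = 8151
Net migration: 0–14 − 350 → 3411
Population now: 0–14=3411, 15–29=2149, 30–44=5788, 45–59=5717, 60–74=7583, 75+=8151
[period 2]
Births: 2149 × 0.376 = 808, 5788 × 0.255 = 1476 — total 2284
15–29: 3411 × 0.977 = 3333
30–44: 2149 × 0.981 = 2108
45–59: 5788 × 0.945 = 5470
60–74: 5717 × 0.942 = 5385
75+: 7583 × 0.942 + 8151 × 0.621 = 7143 + 5062 = 12205
Net migration: 0–14 − 350 → 1934
Population now: 0–14=1934, 15–29=3333, 30–44=2108, 45–59=5470, 60–74=5385, 75+=12205
[period 3]
Births: 3333 × 0.376 = 1253, 2108 × 0.255 = 538 — total 1791
15–29: 1934 × 0.977 = 1890
30–44: 3333 × 0.981 = 3270
45–59: 2108 × 0.945 = 1992
60–74: 5470 × 0.942 = 5153
75+: 5385 × 0.942 + 12205 × 0.621 = 5073 + 7579 = 12652
Net migration: 0–14 − 350 → 1441
Population now: 0–14=1441, 15–29=1890, 30–44=3270, 45–59=1992, 60–74=5153, 75+=12652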